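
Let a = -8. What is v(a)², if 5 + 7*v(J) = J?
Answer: 169/49 ≈ 3.4490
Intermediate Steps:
v(J) = -5/7 + J/7
v(a)² = (-5/7 + (⅐)*(-8))² = (-5/7 - 8/7)² = (-13/7)² = 169/49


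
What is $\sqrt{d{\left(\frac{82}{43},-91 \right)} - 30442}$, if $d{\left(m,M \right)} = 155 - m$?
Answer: $\frac{i \sqrt{56004189}}{43} \approx 174.04 i$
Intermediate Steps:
$\sqrt{d{\left(\frac{82}{43},-91 \right)} - 30442} = \sqrt{\left(155 - \frac{82}{43}\right) - 30442} = \sqrt{\frac{6583}{43} - 30442} = \sqrt{- \frac{1302423}{43}} = \frac{i \sqrt{56004189}}{43}$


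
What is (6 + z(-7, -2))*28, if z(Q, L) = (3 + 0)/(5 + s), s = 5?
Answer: 882/5 ≈ 176.40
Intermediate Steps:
z(Q, L) = 3/10 (z(Q, L) = (3 + 0)/(5 + 5) = 3/10)
(6 + z(-7, -2))*28 = (6 + 3/10)*28 = (63/10)*28 = 882/5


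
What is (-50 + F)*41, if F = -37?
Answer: -3567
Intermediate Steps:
(-50 + F)*41 = (-50 - 37)*41 = -87*41 = -3567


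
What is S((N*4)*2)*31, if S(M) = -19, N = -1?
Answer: -589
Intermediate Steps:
S((N*4)*2)*31 = -19*31 = -589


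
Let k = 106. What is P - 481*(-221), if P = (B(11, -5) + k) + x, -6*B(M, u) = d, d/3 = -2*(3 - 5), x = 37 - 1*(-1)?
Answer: 106443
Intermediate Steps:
x = 38 (x = 37 + 1 = 38)
d = 12 (d = 3*(-2*(3 - 5)) = 3*(-2*(-2)) = 3*4 = 12)
B(M, u) = -2 (B(M, u) = -⅙*12 = -2)
P = 142 (P = (-2 + 106) + 38 = 104 + 38 = 142)
P - 481*(-221) = 142 - 481*(-221) = 142 + 106301 = 106443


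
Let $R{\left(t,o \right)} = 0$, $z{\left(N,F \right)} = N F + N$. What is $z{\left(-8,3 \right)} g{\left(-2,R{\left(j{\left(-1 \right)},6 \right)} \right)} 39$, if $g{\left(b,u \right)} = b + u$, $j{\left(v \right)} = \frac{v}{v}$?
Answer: $2496$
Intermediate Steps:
$z{\left(N,F \right)} = N + F N$ ($z{\left(N,F \right)} = F N + N = N + F N$)
$j{\left(v \right)} = 1$
$z{\left(-8,3 \right)} g{\left(-2,R{\left(j{\left(-1 \right)},6 \right)} \right)} 39 = - 8 \left(1 + 3\right) \left(-2 + 0\right) 39 = \left(-8\right) 4 \left(-2\right) 39 = \left(-32\right) \left(-2\right) 39 = 64 \cdot 39 = 2496$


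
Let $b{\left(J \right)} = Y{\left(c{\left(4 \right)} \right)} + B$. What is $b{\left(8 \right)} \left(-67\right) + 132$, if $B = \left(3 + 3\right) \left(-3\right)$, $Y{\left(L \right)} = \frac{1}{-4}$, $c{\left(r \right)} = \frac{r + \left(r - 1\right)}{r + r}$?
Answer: $\frac{5419}{4} \approx 1354.8$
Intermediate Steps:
$c{\left(r \right)} = \frac{-1 + 2 r}{2 r}$ ($c{\left(r \right)} = \frac{r + \left(-1 + r\right)}{2 r} = \left(-1 + 2 r\right) \frac{1}{2 r} = \frac{-1 + 2 r}{2 r}$)
$Y{\left(L \right)} = - \frac{1}{4}$
$B = -18$ ($B = 6 \left(-3\right) = -18$)
$b{\left(J \right)} = - \frac{73}{4}$ ($b{\left(J \right)} = - \frac{1}{4} - 18 = - \frac{73}{4}$)
$b{\left(8 \right)} \left(-67\right) + 132 = \left(- \frac{73}{4}\right) \left(-67\right) + 132 = \frac{4891}{4} + 132 = \frac{5419}{4}$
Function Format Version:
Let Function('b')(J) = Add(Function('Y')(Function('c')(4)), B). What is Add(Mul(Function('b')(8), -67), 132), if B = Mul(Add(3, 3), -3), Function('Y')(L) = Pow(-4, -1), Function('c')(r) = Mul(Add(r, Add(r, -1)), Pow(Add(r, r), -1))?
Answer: Rational(5419, 4) ≈ 1354.8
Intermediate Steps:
Function('c')(r) = Mul(Rational(1, 2), Pow(r, -1), Add(-1, Mul(2, r))) (Function('c')(r) = Mul(Add(r, Add(-1, r)), Pow(Mul(2, r), -1)) = Mul(Add(-1, Mul(2, r)), Mul(Rational(1, 2), Pow(r, -1))) = Mul(Rational(1, 2), Pow(r, -1), Add(-1, Mul(2, r))))
Function('Y')(L) = Rational(-1, 4)
B = -18 (B = Mul(6, -3) = -18)
Function('b')(J) = Rational(-73, 4) (Function('b')(J) = Add(Rational(-1, 4), -18) = Rational(-73, 4))
Add(Mul(Function('b')(8), -67), 132) = Add(Mul(Rational(-73, 4), -67), 132) = Add(Rational(4891, 4), 132) = Rational(5419, 4)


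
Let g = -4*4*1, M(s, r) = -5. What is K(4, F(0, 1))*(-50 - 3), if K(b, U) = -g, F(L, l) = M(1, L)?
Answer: -848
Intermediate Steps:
g = -16 (g = -16*1 = -16)
F(L, l) = -5
K(b, U) = 16 (K(b, U) = -1*(-16) = 16)
K(4, F(0, 1))*(-50 - 3) = 16*(-50 - 3) = 16*(-53) = -848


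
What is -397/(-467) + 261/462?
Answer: 101767/71918 ≈ 1.4150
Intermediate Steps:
-397/(-467) + 261/462 = -397*(-1/467) + 261*(1/462) = 397/467 + 87/154 = 101767/71918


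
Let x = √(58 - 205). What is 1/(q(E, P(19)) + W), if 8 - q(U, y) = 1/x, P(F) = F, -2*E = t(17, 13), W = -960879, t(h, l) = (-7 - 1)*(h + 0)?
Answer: -141248037/135721142560228 - 7*I*√3/135721142560228 ≈ -1.0407e-6 - 8.9333e-14*I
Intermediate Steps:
t(h, l) = -8*h
E = 68 (E = -(-4)*17 = -½*(-136) = 68)
x = 7*I*√3 (x = √(-147) = 7*I*√3 ≈ 12.124*I)
q(U, y) = 8 + I*√3/21 (q(U, y) = 8 - 1/(7*I*√3) = 8 - (-1)*I*√3/21 = 8 + I*√3/21)
1/(q(E, P(19)) + W) = 1/((8 + I*√3/21) - 960879) = 1/(-960871 + I*√3/21)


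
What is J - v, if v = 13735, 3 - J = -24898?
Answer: 11166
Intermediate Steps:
J = 24901 (J = 3 - 1*(-24898) = 3 + 24898 = 24901)
J - v = 24901 - 1*13735 = 24901 - 13735 = 11166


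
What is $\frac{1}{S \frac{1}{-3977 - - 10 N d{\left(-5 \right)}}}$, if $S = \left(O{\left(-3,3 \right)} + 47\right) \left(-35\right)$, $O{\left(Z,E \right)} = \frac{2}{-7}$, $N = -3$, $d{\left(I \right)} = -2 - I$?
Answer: $\frac{4067}{1635} \approx 2.4875$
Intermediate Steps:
$O{\left(Z,E \right)} = - \frac{2}{7}$ ($O{\left(Z,E \right)} = 2 \left(- \frac{1}{7}\right) = - \frac{2}{7}$)
$S = -1635$ ($S = \left(- \frac{2}{7} + 47\right) \left(-35\right) = \frac{327}{7} \left(-35\right) = -1635$)
$\frac{1}{S \frac{1}{-3977 - - 10 N d{\left(-5 \right)}}} = \frac{1}{\left(-1635\right) \frac{1}{-3977 - \left(-10\right) \left(-3\right) \left(-2 - -5\right)}} = \frac{1}{\left(-1635\right) \frac{1}{-3977 - 30 \left(-2 + 5\right)}} = \frac{1}{\left(-1635\right) \frac{1}{-3977 - 30 \cdot 3}} = \frac{1}{\left(-1635\right) \frac{1}{-3977 - 90}} = \frac{1}{\left(-1635\right) \frac{1}{-4067}} = \frac{1}{\left(-1635\right) \left(- \frac{1}{4067}\right)} = \frac{1}{\frac{1635}{4067}} = \frac{4067}{1635}$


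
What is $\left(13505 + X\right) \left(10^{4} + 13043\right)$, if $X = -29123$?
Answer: $-359885574$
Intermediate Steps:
$\left(13505 + X\right) \left(10^{4} + 13043\right) = \left(13505 - 29123\right) \left(10^{4} + 13043\right) = - 15618 \left(10000 + 13043\right) = \left(-15618\right) 23043 = -359885574$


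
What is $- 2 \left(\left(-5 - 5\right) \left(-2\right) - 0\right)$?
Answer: $-40$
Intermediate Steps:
$- 2 \left(\left(-5 - 5\right) \left(-2\right) - 0\right) = - 2 \left(\left(-10\right) \left(-2\right) + 0\right) = - 2 \left(20 + 0\right) = \left(-2\right) 20 = -40$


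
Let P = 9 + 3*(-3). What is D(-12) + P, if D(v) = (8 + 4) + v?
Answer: 0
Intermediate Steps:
D(v) = 12 + v
P = 0 (P = 9 - 9 = 0)
D(-12) + P = (12 - 12) + 0 = 0 + 0 = 0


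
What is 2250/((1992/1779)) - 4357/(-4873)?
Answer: 3252346649/1617836 ≈ 2010.3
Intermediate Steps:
2250/((1992/1779)) - 4357/(-4873) = 2250/((1992*(1/1779))) - 4357*(-1/4873) = 2250/(664/593) + 4357/4873 = 2250*(593/664) + 4357/4873 = 667125/332 + 4357/4873 = 3252346649/1617836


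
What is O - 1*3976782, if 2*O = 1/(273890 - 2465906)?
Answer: -17434339545025/4384032 ≈ -3.9768e+6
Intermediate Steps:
O = -1/4384032 (O = 1/(2*(273890 - 2465906)) = (½)/(-2192016) = (½)*(-1/2192016) = -1/4384032 ≈ -2.2810e-7)
O - 1*3976782 = -1/4384032 - 1*3976782 = -1/4384032 - 3976782 = -17434339545025/4384032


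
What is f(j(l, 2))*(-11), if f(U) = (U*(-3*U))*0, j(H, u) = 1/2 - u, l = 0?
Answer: 0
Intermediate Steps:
j(H, u) = ½ - u
f(U) = 0 (f(U) = -3*U²*0 = 0)
f(j(l, 2))*(-11) = 0*(-11) = 0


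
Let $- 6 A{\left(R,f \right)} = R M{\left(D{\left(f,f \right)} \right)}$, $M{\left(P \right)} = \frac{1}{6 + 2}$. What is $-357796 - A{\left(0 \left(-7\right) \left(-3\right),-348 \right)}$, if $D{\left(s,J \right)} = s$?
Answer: $-357796$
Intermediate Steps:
$M{\left(P \right)} = \frac{1}{8}$
$A{\left(R,f \right)} = - \frac{R}{48}$ ($A{\left(R,f \right)} = - \frac{R \frac{1}{8}}{6} = - \frac{\frac{1}{8} R}{6} = - \frac{R}{48}$)
$-357796 - A{\left(0 \left(-7\right) \left(-3\right),-348 \right)} = -357796 - - \frac{0 \left(-7\right) \left(-3\right)}{48} = -357796 - - \frac{0 \left(-3\right)}{48} = -357796 - \left(- \frac{1}{48}\right) 0 = -357796 - 0 = -357796 + 0 = -357796$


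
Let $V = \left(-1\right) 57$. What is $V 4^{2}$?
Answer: $-912$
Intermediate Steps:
$V = -57$
$V 4^{2} = - 57 \cdot 4^{2} = \left(-57\right) 16 = -912$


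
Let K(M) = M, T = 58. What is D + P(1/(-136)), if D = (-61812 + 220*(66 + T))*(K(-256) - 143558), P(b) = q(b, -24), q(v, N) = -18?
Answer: 4966185030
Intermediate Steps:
P(b) = -18
D = 4966185048 (D = (-61812 + 220*(66 + 58))*(-256 - 143558) = (-61812 + 220*124)*(-143814) = (-61812 + 27280)*(-143814) = -34532*(-143814) = 4966185048)
D + P(1/(-136)) = 4966185048 - 18 = 4966185030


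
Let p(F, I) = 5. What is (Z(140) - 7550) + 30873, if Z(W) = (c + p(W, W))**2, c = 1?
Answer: 23359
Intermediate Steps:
Z(W) = 36 (Z(W) = (1 + 5)**2 = 6**2 = 36)
(Z(140) - 7550) + 30873 = (36 - 7550) + 30873 = -7514 + 30873 = 23359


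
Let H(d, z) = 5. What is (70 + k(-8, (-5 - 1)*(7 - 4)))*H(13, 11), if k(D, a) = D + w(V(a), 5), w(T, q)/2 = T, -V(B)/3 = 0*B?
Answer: 310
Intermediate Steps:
V(B) = 0 (V(B) = -0*B = -3*0 = 0)
w(T, q) = 2*T
k(D, a) = D (k(D, a) = D + 2*0 = D + 0 = D)
(70 + k(-8, (-5 - 1)*(7 - 4)))*H(13, 11) = (70 - 8)*5 = 62*5 = 310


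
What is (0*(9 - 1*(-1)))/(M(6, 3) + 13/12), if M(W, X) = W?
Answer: 0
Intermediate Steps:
(0*(9 - 1*(-1)))/(M(6, 3) + 13/12) = (0*(9 - 1*(-1)))/(6 + 13/12) = (0*(9 + 1))/(6 + 13*(1/12)) = (0*10)/(6 + 13/12) = 0/(85/12) = 0*(12/85) = 0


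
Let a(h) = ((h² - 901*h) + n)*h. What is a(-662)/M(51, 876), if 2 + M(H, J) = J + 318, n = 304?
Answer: -171294155/298 ≈ -5.7481e+5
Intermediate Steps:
M(H, J) = 316 + J (M(H, J) = -2 + (J + 318) = -2 + (318 + J) = 316 + J)
a(h) = h*(304 + h² - 901*h) (a(h) = ((h² - 901*h) + 304)*h = (304 + h² - 901*h)*h = h*(304 + h² - 901*h))
a(-662)/M(51, 876) = (-662*(304 + (-662)² - 901*(-662)))/(316 + 876) = -662*(304 + 438244 + 596462)/1192 = -662*1035010*(1/1192) = -685176620*1/1192 = -171294155/298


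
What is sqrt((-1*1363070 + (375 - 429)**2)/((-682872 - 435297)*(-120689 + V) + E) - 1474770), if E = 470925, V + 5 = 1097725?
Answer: I*sqrt(48893711093837192675298282349)/182080884219 ≈ 1214.4*I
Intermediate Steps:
V = 1097720 (V = -5 + 1097725 = 1097720)
sqrt((-1*1363070 + (375 - 429)**2)/((-682872 - 435297)*(-120689 + V) + E) - 1474770) = sqrt((-1*1363070 + (375 - 429)**2)/((-682872 - 435297)*(-120689 + 1097720) + 470925) - 1474770) = sqrt((-1363070 + (-54)**2)/(-1118169*977031 + 470925) - 1474770) = sqrt((-1363070 + 2916)/(-1092485776239 + 470925) - 1474770) = sqrt(-1360154/(-1092485305314) - 1474770) = sqrt(-1360154*(-1/1092485305314) - 1474770) = sqrt(680077/546242652657 - 1474770) = sqrt(-805582276858283813/546242652657) = I*sqrt(48893711093837192675298282349)/182080884219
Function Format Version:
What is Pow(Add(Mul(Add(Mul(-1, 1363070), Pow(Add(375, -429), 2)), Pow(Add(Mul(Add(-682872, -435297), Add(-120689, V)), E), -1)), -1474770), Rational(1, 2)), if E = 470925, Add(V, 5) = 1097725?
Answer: Mul(Rational(1, 182080884219), I, Pow(48893711093837192675298282349, Rational(1, 2))) ≈ Mul(1214.4, I)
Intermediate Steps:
V = 1097720 (V = Add(-5, 1097725) = 1097720)
Pow(Add(Mul(Add(Mul(-1, 1363070), Pow(Add(375, -429), 2)), Pow(Add(Mul(Add(-682872, -435297), Add(-120689, V)), E), -1)), -1474770), Rational(1, 2)) = Pow(Add(Mul(Add(Mul(-1, 1363070), Pow(Add(375, -429), 2)), Pow(Add(Mul(Add(-682872, -435297), Add(-120689, 1097720)), 470925), -1)), -1474770), Rational(1, 2)) = Pow(Add(Mul(Add(-1363070, Pow(-54, 2)), Pow(Add(Mul(-1118169, 977031), 470925), -1)), -1474770), Rational(1, 2)) = Pow(Add(Mul(Add(-1363070, 2916), Pow(Add(-1092485776239, 470925), -1)), -1474770), Rational(1, 2)) = Pow(Add(Mul(-1360154, Pow(-1092485305314, -1)), -1474770), Rational(1, 2)) = Pow(Add(Mul(-1360154, Rational(-1, 1092485305314)), -1474770), Rational(1, 2)) = Pow(Add(Rational(680077, 546242652657), -1474770), Rational(1, 2)) = Pow(Rational(-805582276858283813, 546242652657), Rational(1, 2)) = Mul(Rational(1, 182080884219), I, Pow(48893711093837192675298282349, Rational(1, 2)))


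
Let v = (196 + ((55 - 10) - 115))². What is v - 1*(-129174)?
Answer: 145050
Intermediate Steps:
v = 15876 (v = (196 + (45 - 115))² = (196 - 70)² = 126² = 15876)
v - 1*(-129174) = 15876 - 1*(-129174) = 15876 + 129174 = 145050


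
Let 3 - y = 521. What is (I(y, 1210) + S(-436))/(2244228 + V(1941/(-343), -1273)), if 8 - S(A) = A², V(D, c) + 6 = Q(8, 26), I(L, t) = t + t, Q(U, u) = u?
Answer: -46917/561062 ≈ -0.083622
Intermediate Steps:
y = -518 (y = 3 - 1*521 = 3 - 521 = -518)
I(L, t) = 2*t
V(D, c) = 20 (V(D, c) = -6 + 26 = 20)
S(A) = 8 - A²
(I(y, 1210) + S(-436))/(2244228 + V(1941/(-343), -1273)) = (2*1210 + (8 - 1*(-436)²))/(2244228 + 20) = (2420 + (8 - 1*190096))/2244248 = (2420 + (8 - 190096))*(1/2244248) = (2420 - 190088)*(1/2244248) = -187668*1/2244248 = -46917/561062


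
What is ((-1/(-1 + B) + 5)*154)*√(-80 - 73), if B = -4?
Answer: 12012*I*√17/5 ≈ 9905.3*I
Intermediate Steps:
((-1/(-1 + B) + 5)*154)*√(-80 - 73) = ((-1/(-1 - 4) + 5)*154)*√(-80 - 73) = ((-1/(-5) + 5)*154)*√(-153) = ((-1*(-⅕) + 5)*154)*(3*I*√17) = ((⅕ + 5)*154)*(3*I*√17) = ((26/5)*154)*(3*I*√17) = 4004*(3*I*√17)/5 = 12012*I*√17/5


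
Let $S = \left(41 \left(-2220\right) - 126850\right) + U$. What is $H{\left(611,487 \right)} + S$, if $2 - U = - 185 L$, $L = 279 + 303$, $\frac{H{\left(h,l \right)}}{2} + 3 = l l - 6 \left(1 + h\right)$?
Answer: $356790$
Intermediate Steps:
$H{\left(h,l \right)} = -18 - 12 h + 2 l^{2}$ ($H{\left(h,l \right)} = -6 + 2 \left(l l - 6 \left(1 + h\right)\right) = -6 + 2 \left(l^{2} - \left(6 + 6 h\right)\right) = -6 + 2 \left(-6 + l^{2} - 6 h\right) = -6 - \left(12 - 2 l^{2} + 12 h\right) = -18 - 12 h + 2 l^{2}$)
$L = 582$
$U = 107672$ ($U = 2 - \left(-185\right) 582 = 2 - -107670 = 2 + 107670 = 107672$)
$S = -110198$ ($S = \left(41 \left(-2220\right) - 126850\right) + 107672 = \left(-91020 - 126850\right) + 107672 = -217870 + 107672 = -110198$)
$H{\left(611,487 \right)} + S = \left(-18 - 7332 + 2 \cdot 487^{2}\right) - 110198 = \left(-18 - 7332 + 2 \cdot 237169\right) - 110198 = \left(-18 - 7332 + 474338\right) - 110198 = 466988 - 110198 = 356790$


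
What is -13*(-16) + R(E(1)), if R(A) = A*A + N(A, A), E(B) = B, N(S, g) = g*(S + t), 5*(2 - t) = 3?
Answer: 1057/5 ≈ 211.40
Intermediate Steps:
t = 7/5 (t = 2 - 1/5*3 = 2 - 3/5 = 7/5 ≈ 1.4000)
N(S, g) = g*(7/5 + S) (N(S, g) = g*(S + 7/5) = g*(7/5 + S))
R(A) = A**2 + A*(7 + 5*A)/5 (R(A) = A*A + A*(7 + 5*A)/5 = A**2 + A*(7 + 5*A)/5)
-13*(-16) + R(E(1)) = -13*(-16) + (1/5)*1*(7 + 10*1) = 208 + (1/5)*1*(7 + 10) = 208 + (1/5)*1*17 = 208 + 17/5 = 1057/5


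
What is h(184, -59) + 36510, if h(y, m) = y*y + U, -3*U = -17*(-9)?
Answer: 70315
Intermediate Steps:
U = -51 (U = -(-17)*(-9)/3 = -1/3*153 = -51)
h(y, m) = -51 + y**2 (h(y, m) = y*y - 51 = y**2 - 51 = -51 + y**2)
h(184, -59) + 36510 = (-51 + 184**2) + 36510 = (-51 + 33856) + 36510 = 33805 + 36510 = 70315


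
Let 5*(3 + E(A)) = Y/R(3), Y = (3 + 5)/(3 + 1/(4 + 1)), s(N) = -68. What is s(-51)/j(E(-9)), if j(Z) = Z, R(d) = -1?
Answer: 136/7 ≈ 19.429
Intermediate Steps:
Y = 5/2 (Y = 8/(3 + 1/5) = 8/(16/5) = 8*(5/16) = 5/2 ≈ 2.5000)
E(A) = -7/2 (E(A) = -3 + ((5/2)/(-1))/5 = -3 + ((5/2)*(-1))/5 = -3 + (1/5)*(-5/2) = -3 - 1/2 = -7/2)
s(-51)/j(E(-9)) = -68/(-7/2) = -68*(-2/7) = 136/7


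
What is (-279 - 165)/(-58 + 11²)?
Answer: -148/21 ≈ -7.0476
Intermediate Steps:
(-279 - 165)/(-58 + 11²) = -444/(-58 + 121) = -444/63 = -444*1/63 = -148/21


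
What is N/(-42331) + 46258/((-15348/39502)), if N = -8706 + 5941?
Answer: -19337674019644/162424047 ≈ -1.1906e+5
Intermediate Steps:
N = -2765
N/(-42331) + 46258/((-15348/39502)) = -2765/(-42331) + 46258/((-15348/39502)) = -2765*(-1/42331) + 46258/((-15348*1/39502)) = 2765/42331 + 46258/(-7674/19751) = 2765/42331 + 46258*(-19751/7674) = 2765/42331 - 456820879/3837 = -19337674019644/162424047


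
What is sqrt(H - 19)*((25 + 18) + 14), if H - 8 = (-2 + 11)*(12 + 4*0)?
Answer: 57*sqrt(97) ≈ 561.38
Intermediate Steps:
H = 116 (H = 8 + (-2 + 11)*(12 + 4*0) = 8 + 9*(12 + 0) = 8 + 9*12 = 8 + 108 = 116)
sqrt(H - 19)*((25 + 18) + 14) = sqrt(116 - 19)*((25 + 18) + 14) = sqrt(97)*(43 + 14) = sqrt(97)*57 = 57*sqrt(97)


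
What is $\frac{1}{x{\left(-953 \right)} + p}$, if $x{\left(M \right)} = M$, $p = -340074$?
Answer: $- \frac{1}{341027} \approx -2.9323 \cdot 10^{-6}$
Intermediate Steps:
$\frac{1}{x{\left(-953 \right)} + p} = \frac{1}{-953 - 340074} = \frac{1}{-341027} = - \frac{1}{341027}$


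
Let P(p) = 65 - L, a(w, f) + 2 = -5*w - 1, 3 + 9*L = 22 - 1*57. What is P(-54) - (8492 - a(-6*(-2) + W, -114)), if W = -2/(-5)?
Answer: -76390/9 ≈ -8487.8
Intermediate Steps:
W = 2/5 (W = -2*(-1/5) = 2/5 ≈ 0.40000)
L = -38/9 (L = -1/3 + (22 - 1*57)/9 = -1/3 + (22 - 57)/9 = -1/3 + (1/9)*(-35) = -1/3 - 35/9 = -38/9 ≈ -4.2222)
a(w, f) = -3 - 5*w (a(w, f) = -2 + (-5*w - 1) = -2 + (-1 - 5*w) = -3 - 5*w)
P(p) = 623/9 (P(p) = 65 - 1*(-38/9) = 65 + 38/9 = 623/9)
P(-54) - (8492 - a(-6*(-2) + W, -114)) = 623/9 - (8492 - (-3 - 5*(-6*(-2) + 2/5))) = 623/9 - (8492 - (-3 - 5*(12 + 2/5))) = 623/9 - (8492 - (-3 - 5*62/5)) = 623/9 - (8492 - (-3 - 62)) = 623/9 - (8492 - 1*(-65)) = 623/9 - (8492 + 65) = 623/9 - 1*8557 = 623/9 - 8557 = -76390/9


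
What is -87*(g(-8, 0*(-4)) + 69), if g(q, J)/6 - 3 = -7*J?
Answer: -7569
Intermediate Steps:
g(q, J) = 18 - 42*J (g(q, J) = 18 + 6*(-7*J) = 18 - 42*J)
-87*(g(-8, 0*(-4)) + 69) = -87*((18 - 0*(-4)) + 69) = -87*((18 - 42*0) + 69) = -87*((18 + 0) + 69) = -87*(18 + 69) = -87*87 = -7569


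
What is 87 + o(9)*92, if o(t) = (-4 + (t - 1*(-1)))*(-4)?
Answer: -2121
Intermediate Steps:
o(t) = 12 - 4*t (o(t) = (-4 + (t + 1))*(-4) = (-4 + (1 + t))*(-4) = (-3 + t)*(-4) = 12 - 4*t)
87 + o(9)*92 = 87 + (12 - 4*9)*92 = 87 + (12 - 36)*92 = 87 - 24*92 = 87 - 2208 = -2121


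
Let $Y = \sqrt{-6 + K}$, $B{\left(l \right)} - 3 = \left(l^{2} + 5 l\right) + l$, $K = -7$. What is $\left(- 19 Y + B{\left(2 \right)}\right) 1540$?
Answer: $29260 - 29260 i \sqrt{13} \approx 29260.0 - 1.055 \cdot 10^{5} i$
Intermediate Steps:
$B{\left(l \right)} = 3 + l^{2} + 6 l$ ($B{\left(l \right)} = 3 + \left(\left(l^{2} + 5 l\right) + l\right) = 3 + \left(l^{2} + 6 l\right) = 3 + l^{2} + 6 l$)
$Y = i \sqrt{13}$ ($Y = \sqrt{-6 - 7} = \sqrt{-13} = i \sqrt{13} \approx 3.6056 i$)
$\left(- 19 Y + B{\left(2 \right)}\right) 1540 = \left(- 19 i \sqrt{13} + \left(3 + 2^{2} + 6 \cdot 2\right)\right) 1540 = \left(- 19 i \sqrt{13} + \left(3 + 4 + 12\right)\right) 1540 = \left(- 19 i \sqrt{13} + 19\right) 1540 = \left(19 - 19 i \sqrt{13}\right) 1540 = 29260 - 29260 i \sqrt{13}$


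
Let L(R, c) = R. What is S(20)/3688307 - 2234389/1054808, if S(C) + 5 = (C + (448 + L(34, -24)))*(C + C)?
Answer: -8219937318823/3890455730056 ≈ -2.1128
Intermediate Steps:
S(C) = -5 + 2*C*(482 + C) (S(C) = -5 + (C + (448 + 34))*(C + C) = -5 + (C + 482)*(2*C) = -5 + (482 + C)*(2*C) = -5 + 2*C*(482 + C))
S(20)/3688307 - 2234389/1054808 = (-5 + 2*20**2 + 964*20)/3688307 - 2234389/1054808 = (-5 + 2*400 + 19280)*(1/3688307) - 2234389*1/1054808 = (-5 + 800 + 19280)*(1/3688307) - 2234389/1054808 = 20075*(1/3688307) - 2234389/1054808 = 20075/3688307 - 2234389/1054808 = -8219937318823/3890455730056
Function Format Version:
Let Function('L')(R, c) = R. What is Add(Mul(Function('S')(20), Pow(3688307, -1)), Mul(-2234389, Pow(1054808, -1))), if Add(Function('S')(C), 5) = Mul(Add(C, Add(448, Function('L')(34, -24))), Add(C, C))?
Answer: Rational(-8219937318823, 3890455730056) ≈ -2.1128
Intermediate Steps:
Function('S')(C) = Add(-5, Mul(2, C, Add(482, C))) (Function('S')(C) = Add(-5, Mul(Add(C, Add(448, 34)), Add(C, C))) = Add(-5, Mul(Add(C, 482), Mul(2, C))) = Add(-5, Mul(Add(482, C), Mul(2, C))) = Add(-5, Mul(2, C, Add(482, C))))
Add(Mul(Function('S')(20), Pow(3688307, -1)), Mul(-2234389, Pow(1054808, -1))) = Add(Mul(Add(-5, Mul(2, Pow(20, 2)), Mul(964, 20)), Pow(3688307, -1)), Mul(-2234389, Pow(1054808, -1))) = Add(Mul(Add(-5, Mul(2, 400), 19280), Rational(1, 3688307)), Mul(-2234389, Rational(1, 1054808))) = Add(Mul(Add(-5, 800, 19280), Rational(1, 3688307)), Rational(-2234389, 1054808)) = Add(Mul(20075, Rational(1, 3688307)), Rational(-2234389, 1054808)) = Add(Rational(20075, 3688307), Rational(-2234389, 1054808)) = Rational(-8219937318823, 3890455730056)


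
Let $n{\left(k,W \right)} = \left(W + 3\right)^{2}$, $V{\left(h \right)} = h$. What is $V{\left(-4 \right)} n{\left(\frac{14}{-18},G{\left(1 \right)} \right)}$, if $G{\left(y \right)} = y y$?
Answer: $-64$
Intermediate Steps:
$G{\left(y \right)} = y^{2}$
$n{\left(k,W \right)} = \left(3 + W\right)^{2}$
$V{\left(-4 \right)} n{\left(\frac{14}{-18},G{\left(1 \right)} \right)} = - 4 \left(3 + 1^{2}\right)^{2} = - 4 \left(3 + 1\right)^{2} = - 4 \cdot 4^{2} = \left(-4\right) 16 = -64$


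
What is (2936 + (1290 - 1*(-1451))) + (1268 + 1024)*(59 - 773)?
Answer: -1630811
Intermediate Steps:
(2936 + (1290 - 1*(-1451))) + (1268 + 1024)*(59 - 773) = (2936 + (1290 + 1451)) + 2292*(-714) = (2936 + 2741) - 1636488 = 5677 - 1636488 = -1630811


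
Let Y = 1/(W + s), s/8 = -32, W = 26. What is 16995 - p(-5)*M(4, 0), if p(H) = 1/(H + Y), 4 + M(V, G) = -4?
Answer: 19559405/1151 ≈ 16993.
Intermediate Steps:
M(V, G) = -8 (M(V, G) = -4 - 4 = -8)
s = -256 (s = 8*(-32) = -256)
Y = -1/230 (Y = 1/(26 - 256) = 1/(-230) = -1/230 ≈ -0.0043478)
p(H) = 1/(-1/230 + H) (p(H) = 1/(H - 1/230) = 1/(-1/230 + H))
16995 - p(-5)*M(4, 0) = 16995 - 230/(-1 + 230*(-5))*(-8) = 16995 - 230/(-1 - 1150)*(-8) = 16995 - 230/(-1151)*(-8) = 16995 - 230*(-1/1151)*(-8) = 16995 - (-230)*(-8)/1151 = 16995 - 1*1840/1151 = 16995 - 1840/1151 = 19559405/1151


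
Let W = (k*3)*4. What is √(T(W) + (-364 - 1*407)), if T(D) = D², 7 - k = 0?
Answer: √6285 ≈ 79.278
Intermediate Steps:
k = 7 (k = 7 - 1*0 = 7 + 0 = 7)
W = 84 (W = (7*3)*4 = 21*4 = 84)
√(T(W) + (-364 - 1*407)) = √(84² + (-364 - 1*407)) = √(7056 + (-364 - 407)) = √(7056 - 771) = √6285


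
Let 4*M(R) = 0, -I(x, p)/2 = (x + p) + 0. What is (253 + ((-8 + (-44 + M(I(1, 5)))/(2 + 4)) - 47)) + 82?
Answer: 818/3 ≈ 272.67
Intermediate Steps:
I(x, p) = -2*p - 2*x (I(x, p) = -2*((x + p) + 0) = -2*((p + x) + 0) = -2*(p + x) = -2*p - 2*x)
M(R) = 0 (M(R) = (¼)*0 = 0)
(253 + ((-8 + (-44 + M(I(1, 5)))/(2 + 4)) - 47)) + 82 = (253 + ((-8 + (-44 + 0)/(2 + 4)) - 47)) + 82 = (253 + ((-8 - 44/6) - 47)) + 82 = (253 + ((-8 - 44*⅙) - 47)) + 82 = (253 + ((-8 - 22/3) - 47)) + 82 = (253 + (-46/3 - 47)) + 82 = (253 - 187/3) + 82 = 572/3 + 82 = 818/3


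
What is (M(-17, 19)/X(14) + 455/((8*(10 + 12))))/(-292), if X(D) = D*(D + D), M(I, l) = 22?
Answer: -22779/2518208 ≈ -0.0090457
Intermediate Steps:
X(D) = 2*D² (X(D) = D*(2*D) = 2*D²)
(M(-17, 19)/X(14) + 455/((8*(10 + 12))))/(-292) = (22/((2*14²)) + 455/((8*(10 + 12))))/(-292) = (22/((2*196)) + 455/((8*22)))*(-1/292) = (22/392 + 455/176)*(-1/292) = (22*(1/392) + 455*(1/176))*(-1/292) = (11/196 + 455/176)*(-1/292) = (22779/8624)*(-1/292) = -22779/2518208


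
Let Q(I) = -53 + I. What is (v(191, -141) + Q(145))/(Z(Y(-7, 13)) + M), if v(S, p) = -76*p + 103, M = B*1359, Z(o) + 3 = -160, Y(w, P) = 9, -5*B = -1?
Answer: 54555/544 ≈ 100.28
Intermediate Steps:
B = 1/5 (B = -1/5*(-1) = 1/5 ≈ 0.20000)
Z(o) = -163 (Z(o) = -3 - 160 = -163)
M = 1359/5 (M = (1/5)*1359 = 1359/5 ≈ 271.80)
v(S, p) = 103 - 76*p
(v(191, -141) + Q(145))/(Z(Y(-7, 13)) + M) = ((103 - 76*(-141)) + (-53 + 145))/(-163 + 1359/5) = ((103 + 10716) + 92)/(544/5) = (10819 + 92)*(5/544) = 10911*(5/544) = 54555/544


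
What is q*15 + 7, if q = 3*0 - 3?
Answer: -38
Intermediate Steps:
q = -3 (q = 0 - 3 = -3)
q*15 + 7 = -3*15 + 7 = -45 + 7 = -38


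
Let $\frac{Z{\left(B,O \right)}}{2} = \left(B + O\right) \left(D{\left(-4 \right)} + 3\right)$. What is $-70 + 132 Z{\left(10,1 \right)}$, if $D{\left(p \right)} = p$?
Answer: $-2974$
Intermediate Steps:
$Z{\left(B,O \right)} = - 2 B - 2 O$ ($Z{\left(B,O \right)} = 2 \left(B + O\right) \left(-4 + 3\right) = 2 \left(B + O\right) \left(-1\right) = 2 \left(- B - O\right) = - 2 B - 2 O$)
$-70 + 132 Z{\left(10,1 \right)} = -70 + 132 \left(\left(-2\right) 10 - 2\right) = -70 + 132 \left(-20 - 2\right) = -70 + 132 \left(-22\right) = -70 - 2904 = -2974$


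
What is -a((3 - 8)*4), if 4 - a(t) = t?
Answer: -24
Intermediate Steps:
a(t) = 4 - t
-a((3 - 8)*4) = -(4 - (3 - 8)*4) = -(4 - (-5)*4) = -(4 - 1*(-20)) = -(4 + 20) = -1*24 = -24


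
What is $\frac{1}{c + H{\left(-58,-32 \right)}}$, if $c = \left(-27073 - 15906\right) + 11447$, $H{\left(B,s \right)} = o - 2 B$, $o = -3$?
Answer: $- \frac{1}{31419} \approx -3.1828 \cdot 10^{-5}$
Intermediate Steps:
$H{\left(B,s \right)} = -3 - 2 B$
$c = -31532$ ($c = -42979 + 11447 = -31532$)
$\frac{1}{c + H{\left(-58,-32 \right)}} = \frac{1}{-31532 - -113} = \frac{1}{-31532 + \left(-3 + 116\right)} = \frac{1}{-31532 + 113} = \frac{1}{-31419} = - \frac{1}{31419}$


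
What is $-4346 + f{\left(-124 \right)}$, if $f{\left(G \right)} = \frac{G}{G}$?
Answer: $-4345$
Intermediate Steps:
$f{\left(G \right)} = 1$
$-4346 + f{\left(-124 \right)} = -4346 + 1 = -4345$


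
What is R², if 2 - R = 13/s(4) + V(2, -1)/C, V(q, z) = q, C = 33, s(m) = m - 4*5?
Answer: 2111209/278784 ≈ 7.5729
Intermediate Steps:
s(m) = -20 + m (s(m) = m - 20 = -20 + m)
R = 1453/528 (R = 2 - (13/(-20 + 4) + 2/33) = 2 - (13/(-16) + 2*(1/33)) = 2 - (13*(-1/16) + 2/33) = 2 - (-13/16 + 2/33) = 2 - 1*(-397/528) = 2 + 397/528 = 1453/528 ≈ 2.7519)
R² = (1453/528)² = 2111209/278784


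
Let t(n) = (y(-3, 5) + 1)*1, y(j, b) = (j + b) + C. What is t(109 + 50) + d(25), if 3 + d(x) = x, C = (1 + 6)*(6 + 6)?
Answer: 109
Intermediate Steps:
C = 84 (C = 7*12 = 84)
d(x) = -3 + x
y(j, b) = 84 + b + j (y(j, b) = (j + b) + 84 = (b + j) + 84 = 84 + b + j)
t(n) = 87 (t(n) = ((84 + 5 - 3) + 1)*1 = (86 + 1)*1 = 87*1 = 87)
t(109 + 50) + d(25) = 87 + (-3 + 25) = 87 + 22 = 109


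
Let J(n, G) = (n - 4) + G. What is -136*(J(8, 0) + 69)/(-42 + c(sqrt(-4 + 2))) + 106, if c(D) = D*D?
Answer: 3648/11 ≈ 331.64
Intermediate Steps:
c(D) = D**2
J(n, G) = -4 + G + n (J(n, G) = (-4 + n) + G = -4 + G + n)
-136*(J(8, 0) + 69)/(-42 + c(sqrt(-4 + 2))) + 106 = -136*((-4 + 0 + 8) + 69)/(-42 + (sqrt(-4 + 2))**2) + 106 = -136*(4 + 69)/(-42 + (sqrt(-2))**2) + 106 = -9928/(-42 + (I*sqrt(2))**2) + 106 = -9928/(-42 - 2) + 106 = -9928/(-44) + 106 = -9928*(-1)/44 + 106 = -136*(-73/44) + 106 = 2482/11 + 106 = 3648/11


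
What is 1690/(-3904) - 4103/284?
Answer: -2062259/138592 ≈ -14.880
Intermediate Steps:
1690/(-3904) - 4103/284 = 1690*(-1/3904) - 4103*1/284 = -845/1952 - 4103/284 = -2062259/138592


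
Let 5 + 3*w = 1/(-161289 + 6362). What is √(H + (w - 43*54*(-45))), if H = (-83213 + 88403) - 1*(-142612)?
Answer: 2*√1513891818123386/154927 ≈ 502.29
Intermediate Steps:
H = 147802 (H = 5190 + 142612 = 147802)
w = -258212/154927 (w = -5/3 + 1/(3*(-161289 + 6362)) = -5/3 + (⅓)/(-154927) = -5/3 + (⅓)*(-1/154927) = -5/3 - 1/464781 = -258212/154927 ≈ -1.6667)
√(H + (w - 43*54*(-45))) = √(147802 + (-258212/154927 - 43*54*(-45))) = √(147802 + (-258212/154927 - 2322*(-45))) = √(147802 + (-258212/154927 - 1*(-104490))) = √(147802 + (-258212/154927 + 104490)) = √(147802 + 16188064018/154927) = √(39086584472/154927) = 2*√1513891818123386/154927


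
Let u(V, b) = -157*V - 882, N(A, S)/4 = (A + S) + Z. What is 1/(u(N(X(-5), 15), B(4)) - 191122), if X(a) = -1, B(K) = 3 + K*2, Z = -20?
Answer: -1/188236 ≈ -5.3125e-6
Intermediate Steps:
B(K) = 3 + 2*K
N(A, S) = -80 + 4*A + 4*S (N(A, S) = 4*((A + S) - 20) = 4*(-20 + A + S) = -80 + 4*A + 4*S)
u(V, b) = -882 - 157*V
1/(u(N(X(-5), 15), B(4)) - 191122) = 1/((-882 - 157*(-80 + 4*(-1) + 4*15)) - 191122) = 1/((-882 - 157*(-80 - 4 + 60)) - 191122) = 1/((-882 - 157*(-24)) - 191122) = 1/((-882 + 3768) - 191122) = 1/(2886 - 191122) = 1/(-188236) = -1/188236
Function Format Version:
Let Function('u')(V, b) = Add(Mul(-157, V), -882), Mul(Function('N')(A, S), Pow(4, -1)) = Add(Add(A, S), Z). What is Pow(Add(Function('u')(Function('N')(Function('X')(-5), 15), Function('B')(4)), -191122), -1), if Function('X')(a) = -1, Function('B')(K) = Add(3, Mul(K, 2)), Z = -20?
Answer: Rational(-1, 188236) ≈ -5.3125e-6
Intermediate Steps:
Function('B')(K) = Add(3, Mul(2, K))
Function('N')(A, S) = Add(-80, Mul(4, A), Mul(4, S)) (Function('N')(A, S) = Mul(4, Add(Add(A, S), -20)) = Mul(4, Add(-20, A, S)) = Add(-80, Mul(4, A), Mul(4, S)))
Function('u')(V, b) = Add(-882, Mul(-157, V))
Pow(Add(Function('u')(Function('N')(Function('X')(-5), 15), Function('B')(4)), -191122), -1) = Pow(Add(Add(-882, Mul(-157, Add(-80, Mul(4, -1), Mul(4, 15)))), -191122), -1) = Pow(Add(Add(-882, Mul(-157, Add(-80, -4, 60))), -191122), -1) = Pow(Add(Add(-882, Mul(-157, -24)), -191122), -1) = Pow(Add(Add(-882, 3768), -191122), -1) = Pow(Add(2886, -191122), -1) = Pow(-188236, -1) = Rational(-1, 188236)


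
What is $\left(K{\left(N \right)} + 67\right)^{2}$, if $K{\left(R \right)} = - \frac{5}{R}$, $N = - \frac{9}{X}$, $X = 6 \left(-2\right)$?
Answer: $\frac{32761}{9} \approx 3640.1$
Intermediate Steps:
$X = -12$
$N = \frac{3}{4}$ ($N = - \frac{9}{-12} = \left(-9\right) \left(- \frac{1}{12}\right) = \frac{3}{4} \approx 0.75$)
$\left(K{\left(N \right)} + 67\right)^{2} = \left(- \frac{5}{\frac{3}{4}} + 67\right)^{2} = \left(\left(-5\right) \frac{4}{3} + 67\right)^{2} = \left(- \frac{20}{3} + 67\right)^{2} = \left(\frac{181}{3}\right)^{2} = \frac{32761}{9}$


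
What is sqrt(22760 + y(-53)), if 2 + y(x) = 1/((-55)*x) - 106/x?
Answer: sqrt(193396843915)/2915 ≈ 150.86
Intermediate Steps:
y(x) = -2 - 5831/(55*x) (y(x) = -2 + (1/((-55)*x) - 106/x) = -2 + (-1/(55*x) - 106/x) = -2 - 5831/(55*x))
sqrt(22760 + y(-53)) = sqrt(22760 + (-2 - 5831/55/(-53))) = sqrt(22760 + (-2 - 5831/55*(-1/53))) = sqrt(22760 + (-2 + 5831/2915)) = sqrt(22760 + 1/2915) = sqrt(66345401/2915) = sqrt(193396843915)/2915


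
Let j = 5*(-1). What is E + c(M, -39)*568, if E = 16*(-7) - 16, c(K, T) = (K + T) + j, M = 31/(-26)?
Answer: -335364/13 ≈ -25797.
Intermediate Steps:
M = -31/26 (M = 31*(-1/26) = -31/26 ≈ -1.1923)
j = -5
c(K, T) = -5 + K + T (c(K, T) = (K + T) - 5 = -5 + K + T)
E = -128 (E = -112 - 16 = -128)
E + c(M, -39)*568 = -128 + (-5 - 31/26 - 39)*568 = -128 - 1175/26*568 = -128 - 333700/13 = -335364/13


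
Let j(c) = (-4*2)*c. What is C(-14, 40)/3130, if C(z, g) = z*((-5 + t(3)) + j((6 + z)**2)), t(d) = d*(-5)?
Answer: 3724/1565 ≈ 2.3796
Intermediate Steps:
j(c) = -8*c
t(d) = -5*d
C(z, g) = z*(-20 - 8*(6 + z)**2) (C(z, g) = z*((-5 - 5*3) - 8*(6 + z)**2) = z*((-5 - 15) - 8*(6 + z)**2) = z*(-20 - 8*(6 + z)**2))
C(-14, 40)/3130 = -4*(-14)*(5 + 2*(6 - 14)**2)/3130 = -4*(-14)*(5 + 2*(-8)**2)*(1/3130) = -4*(-14)*(5 + 2*64)*(1/3130) = -4*(-14)*(5 + 128)*(1/3130) = -4*(-14)*133*(1/3130) = 7448*(1/3130) = 3724/1565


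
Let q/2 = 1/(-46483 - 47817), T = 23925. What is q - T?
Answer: -1128063751/47150 ≈ -23925.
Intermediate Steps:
q = -1/47150 (q = 2/(-46483 - 47817) = 2/(-94300) = 2*(-1/94300) = -1/47150 ≈ -2.1209e-5)
q - T = -1/47150 - 1*23925 = -1/47150 - 23925 = -1128063751/47150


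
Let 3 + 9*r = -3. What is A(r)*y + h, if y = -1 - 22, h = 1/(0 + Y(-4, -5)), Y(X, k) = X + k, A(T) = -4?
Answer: 827/9 ≈ 91.889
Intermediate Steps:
r = -⅔ (r = -⅓ + (⅑)*(-3) = -⅓ - ⅓ = -⅔ ≈ -0.66667)
h = -⅑ (h = 1/(0 + (-4 - 5)) = 1/(0 - 9) = 1/(-9) = -⅑ ≈ -0.11111)
y = -23
A(r)*y + h = -4*(-23) - ⅑ = 92 - ⅑ = 827/9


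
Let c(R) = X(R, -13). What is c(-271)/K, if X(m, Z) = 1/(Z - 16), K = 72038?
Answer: -1/2089102 ≈ -4.7867e-7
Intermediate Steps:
X(m, Z) = 1/(-16 + Z)
c(R) = -1/29 (c(R) = 1/(-16 - 13) = 1/(-29) = -1/29)
c(-271)/K = -1/29/72038 = -1/29*1/72038 = -1/2089102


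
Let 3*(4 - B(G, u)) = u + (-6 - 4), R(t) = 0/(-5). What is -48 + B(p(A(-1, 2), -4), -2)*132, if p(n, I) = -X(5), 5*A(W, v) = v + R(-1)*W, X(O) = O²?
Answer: 1008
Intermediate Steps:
R(t) = 0 (R(t) = 0*(-⅕) = 0)
A(W, v) = v/5 (A(W, v) = (v + 0*W)/5 = (v + 0)/5 = v/5)
p(n, I) = -25 (p(n, I) = -1*5² = -1*25 = -25)
B(G, u) = 22/3 - u/3 (B(G, u) = 4 - (u + (-6 - 4))/3 = 4 - (u - 10)/3 = 4 - (-10 + u)/3 = 4 + (10/3 - u/3) = 22/3 - u/3)
-48 + B(p(A(-1, 2), -4), -2)*132 = -48 + (22/3 - ⅓*(-2))*132 = -48 + (22/3 + ⅔)*132 = -48 + 8*132 = -48 + 1056 = 1008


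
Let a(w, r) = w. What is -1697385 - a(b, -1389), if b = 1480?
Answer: -1698865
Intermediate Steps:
-1697385 - a(b, -1389) = -1697385 - 1*1480 = -1697385 - 1480 = -1698865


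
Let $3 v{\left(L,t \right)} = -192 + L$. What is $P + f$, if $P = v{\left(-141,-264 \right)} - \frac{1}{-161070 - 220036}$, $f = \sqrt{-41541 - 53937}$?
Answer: $- \frac{42302765}{381106} + i \sqrt{95478} \approx -111.0 + 309.0 i$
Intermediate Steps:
$v{\left(L,t \right)} = -64 + \frac{L}{3}$ ($v{\left(L,t \right)} = \frac{-192 + L}{3} = -64 + \frac{L}{3}$)
$f = i \sqrt{95478}$ ($f = \sqrt{-95478} = i \sqrt{95478} \approx 309.0 i$)
$P = - \frac{42302765}{381106}$ ($P = \left(-64 + \frac{1}{3} \left(-141\right)\right) - \frac{1}{-161070 - 220036} = \left(-64 - 47\right) - \frac{1}{-381106} = -111 - - \frac{1}{381106} = -111 + \frac{1}{381106} = - \frac{42302765}{381106} \approx -111.0$)
$P + f = - \frac{42302765}{381106} + i \sqrt{95478}$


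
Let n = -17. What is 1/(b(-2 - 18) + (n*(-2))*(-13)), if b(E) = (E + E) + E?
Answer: -1/502 ≈ -0.0019920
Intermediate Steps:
b(E) = 3*E (b(E) = 2*E + E = 3*E)
1/(b(-2 - 18) + (n*(-2))*(-13)) = 1/(3*(-2 - 18) - 17*(-2)*(-13)) = 1/(3*(-20) + 34*(-13)) = 1/(-60 - 442) = 1/(-502) = -1/502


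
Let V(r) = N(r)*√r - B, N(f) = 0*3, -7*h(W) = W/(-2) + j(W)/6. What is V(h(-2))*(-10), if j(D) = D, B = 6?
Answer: 60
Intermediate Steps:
h(W) = W/21 (h(W) = -(W/(-2) + W/6)/7 = -(W*(-½) + W*(⅙))/7 = -(-W/2 + W/6)/7 = -(-1)*W/21 = W/21)
N(f) = 0
V(r) = -6 (V(r) = 0*√r - 1*6 = 0 - 6 = -6)
V(h(-2))*(-10) = -6*(-10) = 60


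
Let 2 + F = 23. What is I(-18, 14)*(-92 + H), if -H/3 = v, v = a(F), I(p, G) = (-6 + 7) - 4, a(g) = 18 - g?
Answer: 249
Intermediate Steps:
F = 21 (F = -2 + 23 = 21)
I(p, G) = -3 (I(p, G) = 1 - 4 = -3)
v = -3 (v = 18 - 1*21 = 18 - 21 = -3)
H = 9 (H = -3*(-3) = 9)
I(-18, 14)*(-92 + H) = -3*(-92 + 9) = -3*(-83) = 249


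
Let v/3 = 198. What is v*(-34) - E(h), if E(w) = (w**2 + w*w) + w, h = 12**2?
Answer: -61812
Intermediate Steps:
v = 594 (v = 3*198 = 594)
h = 144
E(w) = w + 2*w**2 (E(w) = (w**2 + w**2) + w = 2*w**2 + w = w + 2*w**2)
v*(-34) - E(h) = 594*(-34) - 144*(1 + 2*144) = -20196 - 144*(1 + 288) = -20196 - 144*289 = -20196 - 1*41616 = -20196 - 41616 = -61812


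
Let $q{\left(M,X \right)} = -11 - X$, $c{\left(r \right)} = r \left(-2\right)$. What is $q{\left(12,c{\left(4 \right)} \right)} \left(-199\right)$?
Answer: $597$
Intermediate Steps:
$c{\left(r \right)} = - 2 r$
$q{\left(12,c{\left(4 \right)} \right)} \left(-199\right) = \left(-11 - \left(-2\right) 4\right) \left(-199\right) = \left(-11 - -8\right) \left(-199\right) = \left(-11 + 8\right) \left(-199\right) = \left(-3\right) \left(-199\right) = 597$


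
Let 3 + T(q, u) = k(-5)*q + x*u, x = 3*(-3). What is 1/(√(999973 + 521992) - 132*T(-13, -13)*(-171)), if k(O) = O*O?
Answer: -4762692/22683233564899 - √1521965/22683233564899 ≈ -2.1002e-7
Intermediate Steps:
k(O) = O²
x = -9
T(q, u) = -3 - 9*u + 25*q (T(q, u) = -3 + ((-5)²*q - 9*u) = -3 + (25*q - 9*u) = -3 + (-9*u + 25*q) = -3 - 9*u + 25*q)
1/(√(999973 + 521992) - 132*T(-13, -13)*(-171)) = 1/(√(999973 + 521992) - 132*(-3 - 9*(-13) + 25*(-13))*(-171)) = 1/(√1521965 - 132*(-3 + 117 - 325)*(-171)) = 1/(√1521965 - 132*(-211)*(-171)) = 1/(√1521965 + 27852*(-171)) = 1/(√1521965 - 4762692) = 1/(-4762692 + √1521965)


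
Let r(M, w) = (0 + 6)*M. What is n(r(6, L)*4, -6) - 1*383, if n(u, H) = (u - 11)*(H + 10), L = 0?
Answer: 149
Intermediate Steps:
r(M, w) = 6*M
n(u, H) = (-11 + u)*(10 + H)
n(r(6, L)*4, -6) - 1*383 = (-110 - 11*(-6) + 10*((6*6)*4) - 6*6*6*4) - 1*383 = (-110 + 66 + 10*(36*4) - 216*4) - 383 = (-110 + 66 + 10*144 - 6*144) - 383 = (-110 + 66 + 1440 - 864) - 383 = 532 - 383 = 149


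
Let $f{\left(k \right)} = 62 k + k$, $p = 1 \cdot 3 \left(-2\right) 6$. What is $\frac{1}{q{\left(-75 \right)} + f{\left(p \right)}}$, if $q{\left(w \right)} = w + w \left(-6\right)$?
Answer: $- \frac{1}{1893} \approx -0.00052826$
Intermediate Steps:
$q{\left(w \right)} = - 5 w$ ($q{\left(w \right)} = w - 6 w = - 5 w$)
$p = -36$ ($p = 3 \left(-2\right) 6 = \left(-6\right) 6 = -36$)
$f{\left(k \right)} = 63 k$
$\frac{1}{q{\left(-75 \right)} + f{\left(p \right)}} = \frac{1}{\left(-5\right) \left(-75\right) + 63 \left(-36\right)} = \frac{1}{375 - 2268} = \frac{1}{-1893} = - \frac{1}{1893}$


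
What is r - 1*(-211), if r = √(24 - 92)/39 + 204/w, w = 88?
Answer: 4693/22 + 2*I*√17/39 ≈ 213.32 + 0.21144*I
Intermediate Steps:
r = 51/22 + 2*I*√17/39 (r = √(24 - 92)/39 + 204/88 = √(-68)*(1/39) + 204*(1/88) = (2*I*√17)*(1/39) + 51/22 = 2*I*√17/39 + 51/22 = 51/22 + 2*I*√17/39 ≈ 2.3182 + 0.21144*I)
r - 1*(-211) = (51/22 + 2*I*√17/39) - 1*(-211) = (51/22 + 2*I*√17/39) + 211 = 4693/22 + 2*I*√17/39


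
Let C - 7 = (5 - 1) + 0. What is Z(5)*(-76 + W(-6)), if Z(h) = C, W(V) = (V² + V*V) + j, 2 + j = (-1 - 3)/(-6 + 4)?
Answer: -44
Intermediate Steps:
j = 0 (j = -2 + (-1 - 3)/(-6 + 4) = -2 - 4/(-2) = -2 - 4*(-½) = -2 + 2 = 0)
W(V) = 2*V² (W(V) = (V² + V*V) + 0 = (V² + V²) + 0 = 2*V² + 0 = 2*V²)
C = 11 (C = 7 + ((5 - 1) + 0) = 7 + (4 + 0) = 7 + 4 = 11)
Z(h) = 11
Z(5)*(-76 + W(-6)) = 11*(-76 + 2*(-6)²) = 11*(-76 + 2*36) = 11*(-76 + 72) = 11*(-4) = -44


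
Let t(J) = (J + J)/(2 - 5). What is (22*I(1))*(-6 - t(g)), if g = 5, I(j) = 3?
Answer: -176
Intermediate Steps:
t(J) = -2*J/3 (t(J) = (2*J)/(-3) = (2*J)*(-1/3) = -2*J/3)
(22*I(1))*(-6 - t(g)) = (22*3)*(-6 - (-2)*5/3) = 66*(-6 - 1*(-10/3)) = 66*(-6 + 10/3) = 66*(-8/3) = -176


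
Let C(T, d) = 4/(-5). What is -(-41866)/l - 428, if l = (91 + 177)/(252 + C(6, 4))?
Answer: 13002544/335 ≈ 38814.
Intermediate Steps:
C(T, d) = -4/5 (C(T, d) = 4*(-1/5) = -4/5)
l = 335/314 (l = (91 + 177)/(252 - 4/5) = 268/(1256/5) = 268*(5/1256) = 335/314 ≈ 1.0669)
-(-41866)/l - 428 = -(-41866)/335/314 - 428 = -(-41866)*314/335 - 428 = -121*(-108644/335) - 428 = 13145924/335 - 428 = 13002544/335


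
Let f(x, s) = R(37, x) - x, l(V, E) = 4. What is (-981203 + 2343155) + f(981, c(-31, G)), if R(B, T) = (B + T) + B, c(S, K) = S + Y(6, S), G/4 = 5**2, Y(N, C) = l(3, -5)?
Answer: 1362026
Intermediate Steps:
Y(N, C) = 4
G = 100 (G = 4*5**2 = 4*25 = 100)
c(S, K) = 4 + S (c(S, K) = S + 4 = 4 + S)
R(B, T) = T + 2*B
f(x, s) = 74 (f(x, s) = (x + 2*37) - x = (x + 74) - x = (74 + x) - x = 74)
(-981203 + 2343155) + f(981, c(-31, G)) = (-981203 + 2343155) + 74 = 1361952 + 74 = 1362026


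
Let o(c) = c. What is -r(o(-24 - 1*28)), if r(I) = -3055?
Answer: 3055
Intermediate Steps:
-r(o(-24 - 1*28)) = -1*(-3055) = 3055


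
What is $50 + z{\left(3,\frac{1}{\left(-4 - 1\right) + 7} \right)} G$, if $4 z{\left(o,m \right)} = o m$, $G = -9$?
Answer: $\frac{373}{8} \approx 46.625$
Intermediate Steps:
$z{\left(o,m \right)} = \frac{m o}{4}$ ($z{\left(o,m \right)} = \frac{o m}{4} = \frac{m o}{4}$)
$50 + z{\left(3,\frac{1}{\left(-4 - 1\right) + 7} \right)} G = 50 + \frac{1}{4} \frac{1}{\left(-4 - 1\right) + 7} \cdot 3 \left(-9\right) = 50 + \frac{1}{4} \frac{1}{-5 + 7} \cdot 3 \left(-9\right) = 50 + \frac{1}{4} \cdot \frac{1}{2} \cdot 3 \left(-9\right) = 50 + \frac{3}{8} \left(-9\right) = 50 - \frac{27}{8} = \frac{373}{8}$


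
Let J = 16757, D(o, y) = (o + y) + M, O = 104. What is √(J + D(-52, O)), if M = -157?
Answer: 2*√4163 ≈ 129.04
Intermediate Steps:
D(o, y) = -157 + o + y (D(o, y) = (o + y) - 157 = -157 + o + y)
√(J + D(-52, O)) = √(16757 + (-157 - 52 + 104)) = √(16757 - 105) = √16652 = 2*√4163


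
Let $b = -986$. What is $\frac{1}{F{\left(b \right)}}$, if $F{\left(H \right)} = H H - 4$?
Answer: $\frac{1}{972192} \approx 1.0286 \cdot 10^{-6}$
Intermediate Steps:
$F{\left(H \right)} = -4 + H^{2}$ ($F{\left(H \right)} = H^{2} - 4 = -4 + H^{2}$)
$\frac{1}{F{\left(b \right)}} = \frac{1}{-4 + \left(-986\right)^{2}} = \frac{1}{-4 + 972196} = \frac{1}{972192}$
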